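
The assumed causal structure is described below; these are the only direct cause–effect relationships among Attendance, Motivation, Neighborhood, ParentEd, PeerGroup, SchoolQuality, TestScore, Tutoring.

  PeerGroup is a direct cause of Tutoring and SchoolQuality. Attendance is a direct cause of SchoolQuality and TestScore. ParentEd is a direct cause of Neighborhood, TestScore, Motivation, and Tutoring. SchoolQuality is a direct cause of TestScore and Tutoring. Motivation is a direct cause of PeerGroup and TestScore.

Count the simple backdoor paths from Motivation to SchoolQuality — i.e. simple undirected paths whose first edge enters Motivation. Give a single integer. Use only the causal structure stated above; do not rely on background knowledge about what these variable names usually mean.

A backdoor path from Motivation to SchoolQuality is any simple undirected path whose first edge points into Motivation (i.e. leaves Motivation via a parent).
Parents of Motivation: {ParentEd}.
Enumerating:
  P1: Motivation <- ParentEd -> TestScore <- Attendance -> SchoolQuality
  P2: Motivation <- ParentEd -> TestScore <- SchoolQuality
  P3: Motivation <- ParentEd -> Tutoring <- PeerGroup -> SchoolQuality
  P4: Motivation <- ParentEd -> Tutoring <- SchoolQuality
That exhausts the simple backdoor paths. Count: 4.

4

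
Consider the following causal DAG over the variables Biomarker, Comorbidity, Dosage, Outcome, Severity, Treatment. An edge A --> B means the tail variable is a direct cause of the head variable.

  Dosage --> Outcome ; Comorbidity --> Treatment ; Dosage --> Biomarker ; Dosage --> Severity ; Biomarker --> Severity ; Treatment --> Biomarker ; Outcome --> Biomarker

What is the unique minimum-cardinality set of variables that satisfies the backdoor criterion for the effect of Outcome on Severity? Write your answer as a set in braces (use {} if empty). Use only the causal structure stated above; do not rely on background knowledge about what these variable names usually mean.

{Dosage}

Variables eligible for adjustment (non-descendants of Outcome, excluding Outcome and Severity): {Comorbidity, Dosage, Treatment}.
Backdoor paths from Outcome to Severity:
  P1: Outcome <- Dosage -> Biomarker -> Severity
  P2: Outcome <- Dosage -> Severity
The empty set is not sufficient: P1 (Outcome <- Dosage -> Biomarker -> Severity) has no collider blocking it and no conditioned non-collider, so it is open.
Try {Dosage}:
  P1: blocked at fork node Dosage ∈ conditioning set.
  P2: blocked at fork node Dosage ∈ conditioning set.
{Dosage} contains no descendant of Outcome and blocks every backdoor path.
No other singleton works — e.g. {Comorbidity} leaves P1 open — so {Dosage} is the unique smallest valid adjustment set.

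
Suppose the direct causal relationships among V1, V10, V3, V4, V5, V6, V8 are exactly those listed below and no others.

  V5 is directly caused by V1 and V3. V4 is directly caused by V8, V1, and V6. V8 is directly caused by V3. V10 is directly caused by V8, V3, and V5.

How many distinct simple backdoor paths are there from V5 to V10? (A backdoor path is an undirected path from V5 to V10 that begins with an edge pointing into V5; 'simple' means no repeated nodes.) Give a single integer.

4

A backdoor path from V5 to V10 is any simple undirected path whose first edge points into V5 (i.e. leaves V5 via a parent).
Parents of V5: {V1, V3}.
Enumerating:
  P1: V5 <- V3 -> V8 -> V10
  P2: V5 <- V3 -> V10
  P3: V5 <- V1 -> V4 <- V8 <- V3 -> V10
  P4: V5 <- V1 -> V4 <- V8 -> V10
That exhausts the simple backdoor paths. Count: 4.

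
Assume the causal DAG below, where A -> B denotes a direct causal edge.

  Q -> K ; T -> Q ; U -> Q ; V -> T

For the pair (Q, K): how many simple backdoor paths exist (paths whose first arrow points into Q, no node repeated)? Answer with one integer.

0

A backdoor path from Q to K is any simple undirected path whose first edge points into Q (i.e. leaves Q via a parent).
Parents of Q: {T, U}.
No simple path from any parent of Q reaches K without revisiting Q, so there are no backdoor paths.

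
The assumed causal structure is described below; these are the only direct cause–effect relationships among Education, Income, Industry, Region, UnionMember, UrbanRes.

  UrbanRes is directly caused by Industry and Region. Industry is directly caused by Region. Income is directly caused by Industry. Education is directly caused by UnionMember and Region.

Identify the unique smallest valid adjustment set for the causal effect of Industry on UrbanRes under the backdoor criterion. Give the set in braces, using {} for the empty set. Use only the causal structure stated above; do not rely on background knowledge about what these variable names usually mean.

Variables eligible for adjustment (non-descendants of Industry, excluding Industry and UrbanRes): {Education, Region, UnionMember}.
Backdoor paths from Industry to UrbanRes:
  P1: Industry <- Region -> UrbanRes
The empty set is not sufficient: P1 (Industry <- Region -> UrbanRes) has no collider blocking it and no conditioned non-collider, so it is open.
Try {Region}:
  P1: blocked at fork node Region ∈ conditioning set.
{Region} contains no descendant of Industry and blocks every backdoor path.
No other singleton works — e.g. {UnionMember} leaves P1 open — so {Region} is the unique smallest valid adjustment set.

{Region}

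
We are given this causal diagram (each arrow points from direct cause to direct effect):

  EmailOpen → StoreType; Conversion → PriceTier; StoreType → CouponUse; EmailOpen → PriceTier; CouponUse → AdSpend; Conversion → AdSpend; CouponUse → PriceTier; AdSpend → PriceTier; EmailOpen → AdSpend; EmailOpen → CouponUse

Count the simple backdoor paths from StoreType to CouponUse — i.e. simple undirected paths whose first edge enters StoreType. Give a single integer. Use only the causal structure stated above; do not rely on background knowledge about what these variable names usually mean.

7

A backdoor path from StoreType to CouponUse is any simple undirected path whose first edge points into StoreType (i.e. leaves StoreType via a parent).
Parents of StoreType: {EmailOpen}.
Enumerating:
  P1: StoreType <- EmailOpen -> CouponUse
  P2: StoreType <- EmailOpen -> AdSpend <- Conversion -> PriceTier <- CouponUse
  P3: StoreType <- EmailOpen -> AdSpend <- CouponUse
  P4: StoreType <- EmailOpen -> AdSpend -> PriceTier <- CouponUse
  P5: StoreType <- EmailOpen -> PriceTier <- Conversion -> AdSpend <- CouponUse
  P6: StoreType <- EmailOpen -> PriceTier <- CouponUse
  P7: StoreType <- EmailOpen -> PriceTier <- AdSpend <- CouponUse
That exhausts the simple backdoor paths. Count: 7.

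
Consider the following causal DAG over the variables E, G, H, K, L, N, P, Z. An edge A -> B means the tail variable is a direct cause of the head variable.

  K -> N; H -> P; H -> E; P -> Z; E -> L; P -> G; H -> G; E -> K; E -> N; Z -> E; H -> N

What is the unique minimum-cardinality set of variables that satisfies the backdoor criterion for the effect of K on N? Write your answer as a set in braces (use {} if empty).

{E}

Variables eligible for adjustment (non-descendants of K, excluding K and N): {E, G, H, L, P, Z}.
Backdoor paths from K to N:
  P1: K <- E <- H -> N
  P2: K <- E <- Z <- P <- H -> N
  P3: K <- E <- Z <- P -> G <- H -> N
  P4: K <- E -> N
The empty set is not sufficient: P1 (K <- E <- H -> N) has no collider blocking it and no conditioned non-collider, so it is open.
Try {E}:
  P1: blocked at chain node E ∈ conditioning set.
  P2: blocked at chain node E ∈ conditioning set.
  P3: blocked at chain node E ∈ conditioning set.
  P4: blocked at fork node E ∈ conditioning set.
{E} contains no descendant of K and blocks every backdoor path.
No other singleton works — e.g. {H} leaves P4 open — so {E} is the unique smallest valid adjustment set.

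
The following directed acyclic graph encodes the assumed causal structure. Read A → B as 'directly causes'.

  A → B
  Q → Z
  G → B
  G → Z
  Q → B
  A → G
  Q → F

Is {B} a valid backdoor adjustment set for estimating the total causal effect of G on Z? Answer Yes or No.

No

Backdoor paths from G to Z (paths whose first edge points into G):
  P1: G <- A -> B <- Q -> Z
Condition 1 (no descendant of G in the set): FAILS — B is a descendant of G.
Condition 2 (every backdoor path blocked by {B}):
  P1: open — collider(s) B are conditioned on (or have a conditioned descendant) and no non-collider on the path is in the set.
{B} does not satisfy the backdoor criterion.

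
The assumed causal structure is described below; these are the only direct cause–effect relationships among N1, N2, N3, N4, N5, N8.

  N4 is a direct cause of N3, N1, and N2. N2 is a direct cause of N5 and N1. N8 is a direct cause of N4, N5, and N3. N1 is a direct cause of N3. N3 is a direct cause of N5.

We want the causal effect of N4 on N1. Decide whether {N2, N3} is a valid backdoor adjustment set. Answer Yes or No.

Backdoor paths from N4 to N1 (paths whose first edge points into N4):
  P1: N4 <- N8 -> N3 <- N1
  P2: N4 <- N8 -> N3 -> N5 <- N2 -> N1
  P3: N4 <- N8 -> N5 <- N2 -> N1
  P4: N4 <- N8 -> N5 <- N3 <- N1
Condition 1 (no descendant of N4 in the set): FAILS — N2 and N3 are descendants of N4.
Condition 2 (every backdoor path blocked by {N2, N3}):
  P1: open — collider(s) N3 are conditioned on (or have a conditioned descendant) and no non-collider on the path is in the set.
  P2: blocked at chain node N3 ∈ conditioning set.
  P3: blocked at collider N5 (neither it nor any descendant is in the conditioning set).
  P4: blocked at collider N5 (neither it nor any descendant is in the conditioning set).
{N2, N3} does not satisfy the backdoor criterion.

No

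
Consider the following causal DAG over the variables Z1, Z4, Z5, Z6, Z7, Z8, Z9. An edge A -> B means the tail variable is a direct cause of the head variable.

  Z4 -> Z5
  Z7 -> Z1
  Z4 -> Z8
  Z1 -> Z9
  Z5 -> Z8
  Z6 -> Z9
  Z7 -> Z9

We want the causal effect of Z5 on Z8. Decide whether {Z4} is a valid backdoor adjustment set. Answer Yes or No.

Yes

Backdoor paths from Z5 to Z8 (paths whose first edge points into Z5):
  P1: Z5 <- Z4 -> Z8
Condition 1 (no descendant of Z5 in the set): holds — descendants of Z5 are {Z8}; none are in {Z4}.
Condition 2 (every backdoor path blocked by {Z4}):
  P1: blocked at fork node Z4 ∈ conditioning set.
{Z4} satisfies the backdoor criterion.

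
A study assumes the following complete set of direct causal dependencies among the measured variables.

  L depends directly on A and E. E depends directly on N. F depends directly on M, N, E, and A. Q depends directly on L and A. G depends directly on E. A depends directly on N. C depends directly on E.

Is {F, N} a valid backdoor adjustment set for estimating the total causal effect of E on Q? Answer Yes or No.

No

Backdoor paths from E to Q (paths whose first edge points into E):
  P1: E <- N -> A -> L -> Q
  P2: E <- N -> A -> Q
  P3: E <- N -> F <- A -> L -> Q
  P4: E <- N -> F <- A -> Q
Condition 1 (no descendant of E in the set): FAILS — F is a descendant of E.
Condition 2 (every backdoor path blocked by {F, N}):
  P1: blocked at fork node N ∈ conditioning set.
  P2: blocked at fork node N ∈ conditioning set.
  P3: blocked at fork node N ∈ conditioning set.
  P4: blocked at fork node N ∈ conditioning set.
{F, N} does not satisfy the backdoor criterion.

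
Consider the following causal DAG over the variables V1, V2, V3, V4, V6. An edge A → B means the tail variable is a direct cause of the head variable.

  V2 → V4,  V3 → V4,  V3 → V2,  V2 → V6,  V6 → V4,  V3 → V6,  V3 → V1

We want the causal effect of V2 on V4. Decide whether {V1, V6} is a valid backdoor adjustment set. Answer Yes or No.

No

Backdoor paths from V2 to V4 (paths whose first edge points into V2):
  P1: V2 <- V3 -> V6 -> V4
  P2: V2 <- V3 -> V4
Condition 1 (no descendant of V2 in the set): FAILS — V6 is a descendant of V2.
Condition 2 (every backdoor path blocked by {V1, V6}):
  P1: blocked at chain node V6 ∈ conditioning set.
  P2: open — no interior node is in the conditioning set.
{V1, V6} does not satisfy the backdoor criterion.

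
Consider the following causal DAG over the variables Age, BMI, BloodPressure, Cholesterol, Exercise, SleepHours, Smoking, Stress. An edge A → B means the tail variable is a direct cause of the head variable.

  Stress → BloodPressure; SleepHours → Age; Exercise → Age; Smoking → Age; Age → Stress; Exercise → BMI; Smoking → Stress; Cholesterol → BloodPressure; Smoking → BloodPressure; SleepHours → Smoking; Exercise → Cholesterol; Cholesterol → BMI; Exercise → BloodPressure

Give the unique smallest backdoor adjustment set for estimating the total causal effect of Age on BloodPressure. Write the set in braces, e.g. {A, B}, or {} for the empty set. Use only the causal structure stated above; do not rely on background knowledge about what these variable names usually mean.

{Exercise, Smoking}

Variables eligible for adjustment (non-descendants of Age, excluding Age and BloodPressure): {BMI, Cholesterol, Exercise, SleepHours, Smoking}.
Backdoor paths from Age to BloodPressure:
  P1: Age <- SleepHours -> Smoking -> Stress -> BloodPressure
  P2: Age <- SleepHours -> Smoking -> BloodPressure
  P3: Age <- Smoking -> Stress -> BloodPressure
  P4: Age <- Smoking -> BloodPressure
  P5: Age <- Exercise -> Cholesterol -> BloodPressure
  P6: Age <- Exercise -> BMI <- Cholesterol -> BloodPressure
  P7: Age <- Exercise -> BloodPressure
The empty set is not sufficient: P1 (Age <- SleepHours -> Smoking -> Stress -> BloodPressure) has no collider blocking it and no conditioned non-collider, so it is open.
Try {Exercise, Smoking}:
  P1: blocked at chain node Smoking ∈ conditioning set.
  P2: blocked at chain node Smoking ∈ conditioning set.
  P3: blocked at fork node Smoking ∈ conditioning set.
  P4: blocked at fork node Smoking ∈ conditioning set.
  P5: blocked at fork node Exercise ∈ conditioning set.
  P6: blocked at fork node Exercise ∈ conditioning set.
  P7: blocked at fork node Exercise ∈ conditioning set.
{Exercise, Smoking} contains no descendant of Age and blocks every backdoor path.
Every element of {Exercise, Smoking} is needed (dropping Exercise leaves P5 open; dropping Smoking leaves P1 open), so no proper subset is valid.
Among all size-2 subsets of the eligible variables, only {Exercise, Smoking} blocks every backdoor path, so it is the unique smallest valid adjustment set.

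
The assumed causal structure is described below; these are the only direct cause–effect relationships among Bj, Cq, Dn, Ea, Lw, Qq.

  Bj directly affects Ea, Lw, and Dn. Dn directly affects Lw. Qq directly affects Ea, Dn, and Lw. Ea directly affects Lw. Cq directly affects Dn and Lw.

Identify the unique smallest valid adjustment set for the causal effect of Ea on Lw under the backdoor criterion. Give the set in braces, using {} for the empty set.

Variables eligible for adjustment (non-descendants of Ea, excluding Ea and Lw): {Bj, Cq, Dn, Qq}.
Backdoor paths from Ea to Lw:
  P1: Ea <- Qq -> Dn <- Bj -> Lw
  P2: Ea <- Qq -> Dn <- Cq -> Lw
  P3: Ea <- Qq -> Dn -> Lw
  P4: Ea <- Qq -> Lw
  P5: Ea <- Bj -> Dn <- Qq -> Lw
  P6: Ea <- Bj -> Dn <- Cq -> Lw
  P7: Ea <- Bj -> Dn -> Lw
  P8: Ea <- Bj -> Lw
The empty set is not sufficient: P3 (Ea <- Qq -> Dn -> Lw) has no collider blocking it and no conditioned non-collider, so it is open.
Try {Bj, Qq}:
  P1: blocked at fork node Qq ∈ conditioning set.
  P2: blocked at fork node Qq ∈ conditioning set.
  P3: blocked at fork node Qq ∈ conditioning set.
  P4: blocked at fork node Qq ∈ conditioning set.
  P5: blocked at fork node Bj ∈ conditioning set.
  P6: blocked at fork node Bj ∈ conditioning set.
  P7: blocked at fork node Bj ∈ conditioning set.
  P8: blocked at fork node Bj ∈ conditioning set.
{Bj, Qq} contains no descendant of Ea and blocks every backdoor path.
Every element of {Bj, Qq} is needed (dropping Bj leaves P7 open; dropping Qq leaves P3 open), so no proper subset is valid.
Among all size-2 subsets of the eligible variables, only {Bj, Qq} blocks every backdoor path, so it is the unique smallest valid adjustment set.

{Bj, Qq}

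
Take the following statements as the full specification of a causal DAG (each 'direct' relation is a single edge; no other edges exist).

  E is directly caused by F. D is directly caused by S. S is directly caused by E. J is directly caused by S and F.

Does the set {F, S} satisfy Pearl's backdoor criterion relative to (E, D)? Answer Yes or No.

Backdoor paths from E to D (paths whose first edge points into E):
  P1: E <- F -> J <- S -> D
Condition 1 (no descendant of E in the set): FAILS — S is a descendant of E.
Condition 2 (every backdoor path blocked by {F, S}):
  P1: blocked at fork node F ∈ conditioning set.
{F, S} does not satisfy the backdoor criterion.

No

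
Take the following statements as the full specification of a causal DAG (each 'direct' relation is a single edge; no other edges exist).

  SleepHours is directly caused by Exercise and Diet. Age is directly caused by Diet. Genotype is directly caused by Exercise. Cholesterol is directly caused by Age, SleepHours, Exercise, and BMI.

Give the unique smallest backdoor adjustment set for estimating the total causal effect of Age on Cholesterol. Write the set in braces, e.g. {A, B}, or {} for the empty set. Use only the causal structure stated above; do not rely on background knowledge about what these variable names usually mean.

Variables eligible for adjustment (non-descendants of Age, excluding Age and Cholesterol): {BMI, Diet, Exercise, Genotype, SleepHours}.
Backdoor paths from Age to Cholesterol:
  P1: Age <- Diet -> SleepHours <- Exercise -> Cholesterol
  P2: Age <- Diet -> SleepHours -> Cholesterol
The empty set is not sufficient: P2 (Age <- Diet -> SleepHours -> Cholesterol) has no collider blocking it and no conditioned non-collider, so it is open.
Try {Diet}:
  P1: blocked at fork node Diet ∈ conditioning set.
  P2: blocked at fork node Diet ∈ conditioning set.
{Diet} contains no descendant of Age and blocks every backdoor path.
No other singleton works — e.g. {BMI} leaves P2 open — so {Diet} is the unique smallest valid adjustment set.

{Diet}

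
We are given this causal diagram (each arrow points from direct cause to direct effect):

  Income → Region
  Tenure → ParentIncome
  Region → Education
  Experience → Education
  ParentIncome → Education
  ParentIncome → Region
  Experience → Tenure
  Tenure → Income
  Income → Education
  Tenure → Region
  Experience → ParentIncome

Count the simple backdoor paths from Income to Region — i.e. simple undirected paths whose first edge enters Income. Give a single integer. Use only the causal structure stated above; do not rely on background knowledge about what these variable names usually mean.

8

A backdoor path from Income to Region is any simple undirected path whose first edge points into Income (i.e. leaves Income via a parent).
Parents of Income: {Tenure}.
Enumerating:
  P1: Income <- Tenure <- Experience -> ParentIncome -> Region
  P2: Income <- Tenure <- Experience -> ParentIncome -> Education <- Region
  P3: Income <- Tenure <- Experience -> Education <- ParentIncome -> Region
  P4: Income <- Tenure <- Experience -> Education <- Region
  P5: Income <- Tenure -> ParentIncome <- Experience -> Education <- Region
  P6: Income <- Tenure -> ParentIncome -> Region
  P7: Income <- Tenure -> ParentIncome -> Education <- Region
  P8: Income <- Tenure -> Region
That exhausts the simple backdoor paths. Count: 8.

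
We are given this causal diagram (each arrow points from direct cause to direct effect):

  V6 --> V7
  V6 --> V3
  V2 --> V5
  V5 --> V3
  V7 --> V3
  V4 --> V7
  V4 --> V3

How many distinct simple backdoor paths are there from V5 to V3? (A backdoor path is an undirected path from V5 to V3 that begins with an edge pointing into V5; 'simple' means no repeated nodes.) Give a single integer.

0

A backdoor path from V5 to V3 is any simple undirected path whose first edge points into V5 (i.e. leaves V5 via a parent).
Parents of V5: {V2}.
No simple path from any parent of V5 reaches V3 without revisiting V5, so there are no backdoor paths.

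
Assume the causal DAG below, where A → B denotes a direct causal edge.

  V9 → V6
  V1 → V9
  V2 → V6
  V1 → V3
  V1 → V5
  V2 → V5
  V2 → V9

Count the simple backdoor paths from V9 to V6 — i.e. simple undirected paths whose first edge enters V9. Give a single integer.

A backdoor path from V9 to V6 is any simple undirected path whose first edge points into V9 (i.e. leaves V9 via a parent).
Parents of V9: {V1, V2}.
Enumerating:
  P1: V9 <- V1 -> V5 <- V2 -> V6
  P2: V9 <- V2 -> V6
That exhausts the simple backdoor paths. Count: 2.

2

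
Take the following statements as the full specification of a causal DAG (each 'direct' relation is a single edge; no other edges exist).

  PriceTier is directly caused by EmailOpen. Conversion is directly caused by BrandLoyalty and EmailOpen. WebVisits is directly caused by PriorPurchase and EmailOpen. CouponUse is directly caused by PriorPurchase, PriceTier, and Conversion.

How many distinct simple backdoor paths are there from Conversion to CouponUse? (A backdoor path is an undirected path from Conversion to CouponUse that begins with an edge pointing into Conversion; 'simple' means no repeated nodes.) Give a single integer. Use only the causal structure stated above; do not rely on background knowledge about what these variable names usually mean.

2

A backdoor path from Conversion to CouponUse is any simple undirected path whose first edge points into Conversion (i.e. leaves Conversion via a parent).
Parents of Conversion: {BrandLoyalty, EmailOpen}.
Enumerating:
  P1: Conversion <- EmailOpen -> PriceTier -> CouponUse
  P2: Conversion <- EmailOpen -> WebVisits <- PriorPurchase -> CouponUse
That exhausts the simple backdoor paths. Count: 2.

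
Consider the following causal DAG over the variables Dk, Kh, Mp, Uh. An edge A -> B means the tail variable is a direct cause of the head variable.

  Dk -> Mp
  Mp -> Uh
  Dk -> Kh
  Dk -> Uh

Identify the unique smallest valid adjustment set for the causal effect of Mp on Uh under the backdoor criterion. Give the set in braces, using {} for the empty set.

Variables eligible for adjustment (non-descendants of Mp, excluding Mp and Uh): {Dk, Kh}.
Backdoor paths from Mp to Uh:
  P1: Mp <- Dk -> Uh
The empty set is not sufficient: P1 (Mp <- Dk -> Uh) has no collider blocking it and no conditioned non-collider, so it is open.
Try {Dk}:
  P1: blocked at fork node Dk ∈ conditioning set.
{Dk} contains no descendant of Mp and blocks every backdoor path.
No other singleton works — e.g. {Kh} leaves P1 open — so {Dk} is the unique smallest valid adjustment set.

{Dk}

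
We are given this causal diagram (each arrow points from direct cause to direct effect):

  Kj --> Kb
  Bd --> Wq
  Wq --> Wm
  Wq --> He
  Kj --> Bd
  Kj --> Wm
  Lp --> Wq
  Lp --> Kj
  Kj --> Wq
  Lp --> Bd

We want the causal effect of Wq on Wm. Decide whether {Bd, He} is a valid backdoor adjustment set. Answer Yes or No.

No

Backdoor paths from Wq to Wm (paths whose first edge points into Wq):
  P1: Wq <- Lp -> Kj -> Wm
  P2: Wq <- Lp -> Bd <- Kj -> Wm
  P3: Wq <- Kj -> Wm
  P4: Wq <- Bd <- Lp -> Kj -> Wm
  P5: Wq <- Bd <- Kj -> Wm
Condition 1 (no descendant of Wq in the set): FAILS — He is a descendant of Wq.
Condition 2 (every backdoor path blocked by {Bd, He}):
  P1: open — no interior node is in the conditioning set.
  P2: open — collider(s) Bd are conditioned on (or have a conditioned descendant) and no non-collider on the path is in the set.
  P3: open — no interior node is in the conditioning set.
  P4: blocked at chain node Bd ∈ conditioning set.
  P5: blocked at chain node Bd ∈ conditioning set.
{Bd, He} does not satisfy the backdoor criterion.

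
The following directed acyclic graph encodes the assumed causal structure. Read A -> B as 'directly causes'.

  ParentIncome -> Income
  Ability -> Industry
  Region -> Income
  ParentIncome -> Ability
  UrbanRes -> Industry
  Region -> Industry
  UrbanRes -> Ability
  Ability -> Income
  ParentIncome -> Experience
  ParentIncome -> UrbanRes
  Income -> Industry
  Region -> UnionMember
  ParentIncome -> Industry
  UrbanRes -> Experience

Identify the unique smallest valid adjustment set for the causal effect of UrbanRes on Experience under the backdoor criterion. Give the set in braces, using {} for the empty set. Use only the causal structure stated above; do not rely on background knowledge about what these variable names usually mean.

{ParentIncome}

Variables eligible for adjustment (non-descendants of UrbanRes, excluding UrbanRes and Experience): {ParentIncome, Region, UnionMember}.
Backdoor paths from UrbanRes to Experience:
  P1: UrbanRes <- ParentIncome -> Experience
The empty set is not sufficient: P1 (UrbanRes <- ParentIncome -> Experience) has no collider blocking it and no conditioned non-collider, so it is open.
Try {ParentIncome}:
  P1: blocked at fork node ParentIncome ∈ conditioning set.
{ParentIncome} contains no descendant of UrbanRes and blocks every backdoor path.
No other singleton works — e.g. {Region} leaves P1 open — so {ParentIncome} is the unique smallest valid adjustment set.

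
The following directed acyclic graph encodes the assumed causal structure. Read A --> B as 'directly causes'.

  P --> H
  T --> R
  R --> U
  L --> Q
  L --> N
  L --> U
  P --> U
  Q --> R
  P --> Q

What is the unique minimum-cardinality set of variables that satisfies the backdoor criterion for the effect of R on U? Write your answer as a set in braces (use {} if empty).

{Q}

Variables eligible for adjustment (non-descendants of R, excluding R and U): {H, L, N, P, Q, T}.
Backdoor paths from R to U:
  P1: R <- Q <- L -> U
  P2: R <- Q <- P -> U
The empty set is not sufficient: P1 (R <- Q <- L -> U) has no collider blocking it and no conditioned non-collider, so it is open.
Try {Q}:
  P1: blocked at chain node Q ∈ conditioning set.
  P2: blocked at chain node Q ∈ conditioning set.
{Q} contains no descendant of R and blocks every backdoor path.
No other singleton works — e.g. {T} leaves P1 open — so {Q} is the unique smallest valid adjustment set.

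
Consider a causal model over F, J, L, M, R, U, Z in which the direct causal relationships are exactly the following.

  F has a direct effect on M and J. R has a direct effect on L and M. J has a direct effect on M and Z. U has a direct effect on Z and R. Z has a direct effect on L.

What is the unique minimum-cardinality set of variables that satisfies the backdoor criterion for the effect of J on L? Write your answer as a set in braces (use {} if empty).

{}

Variables eligible for adjustment (non-descendants of J, excluding J and L): {F, R, U}.
Backdoor paths from J to L:
  P1: J <- F -> M <- R <- U -> Z -> L
  P2: J <- F -> M <- R -> L
Each backdoor path contains an unconditioned collider, so every path is already blocked with the empty conditioning set:
  P1: blocked at collider M (neither it nor any descendant is in the conditioning set).
  P2: blocked at collider M (neither it nor any descendant is in the conditioning set).
The empty set is therefore the unique smallest valid set.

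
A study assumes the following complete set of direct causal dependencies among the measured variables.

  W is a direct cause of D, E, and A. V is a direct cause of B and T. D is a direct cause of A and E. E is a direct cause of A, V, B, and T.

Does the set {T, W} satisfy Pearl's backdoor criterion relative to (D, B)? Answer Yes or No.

Backdoor paths from D to B (paths whose first edge points into D):
  P1: D <- W -> E -> V -> B
  P2: D <- W -> E -> T <- V -> B
  P3: D <- W -> E -> B
  P4: D <- W -> A <- E -> V -> B
  P5: D <- W -> A <- E -> T <- V -> B
  P6: D <- W -> A <- E -> B
Condition 1 (no descendant of D in the set): FAILS — T is a descendant of D.
Condition 2 (every backdoor path blocked by {T, W}):
  P1: blocked at fork node W ∈ conditioning set.
  P2: blocked at fork node W ∈ conditioning set.
  P3: blocked at fork node W ∈ conditioning set.
  P4: blocked at fork node W ∈ conditioning set.
  P5: blocked at fork node W ∈ conditioning set.
  P6: blocked at fork node W ∈ conditioning set.
{T, W} does not satisfy the backdoor criterion.

No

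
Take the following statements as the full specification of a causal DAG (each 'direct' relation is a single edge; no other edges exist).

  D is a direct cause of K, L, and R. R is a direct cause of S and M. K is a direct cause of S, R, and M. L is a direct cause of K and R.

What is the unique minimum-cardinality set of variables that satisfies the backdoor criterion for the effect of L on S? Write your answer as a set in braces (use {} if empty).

{D}

Variables eligible for adjustment (non-descendants of L, excluding L and S): {D}.
Backdoor paths from L to S:
  P1: L <- D -> K -> R -> S
  P2: L <- D -> K -> S
  P3: L <- D -> K -> M <- R -> S
  P4: L <- D -> R <- K -> S
  P5: L <- D -> R -> S
  P6: L <- D -> R -> M <- K -> S
The empty set is not sufficient: P1 (L <- D -> K -> R -> S) has no collider blocking it and no conditioned non-collider, so it is open.
Try {D}:
  P1: blocked at fork node D ∈ conditioning set.
  P2: blocked at fork node D ∈ conditioning set.
  P3: blocked at fork node D ∈ conditioning set.
  P4: blocked at fork node D ∈ conditioning set.
  P5: blocked at fork node D ∈ conditioning set.
  P6: blocked at fork node D ∈ conditioning set.
{D} contains no descendant of L and blocks every backdoor path.
{D} is the unique smallest valid adjustment set.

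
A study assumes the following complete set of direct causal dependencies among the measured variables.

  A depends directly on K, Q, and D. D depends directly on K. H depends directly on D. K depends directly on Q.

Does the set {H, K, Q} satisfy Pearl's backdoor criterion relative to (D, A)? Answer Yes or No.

Backdoor paths from D to A (paths whose first edge points into D):
  P1: D <- K <- Q -> A
  P2: D <- K -> A
Condition 1 (no descendant of D in the set): FAILS — H is a descendant of D.
Condition 2 (every backdoor path blocked by {H, K, Q}):
  P1: blocked at chain node K ∈ conditioning set.
  P2: blocked at fork node K ∈ conditioning set.
{H, K, Q} does not satisfy the backdoor criterion.

No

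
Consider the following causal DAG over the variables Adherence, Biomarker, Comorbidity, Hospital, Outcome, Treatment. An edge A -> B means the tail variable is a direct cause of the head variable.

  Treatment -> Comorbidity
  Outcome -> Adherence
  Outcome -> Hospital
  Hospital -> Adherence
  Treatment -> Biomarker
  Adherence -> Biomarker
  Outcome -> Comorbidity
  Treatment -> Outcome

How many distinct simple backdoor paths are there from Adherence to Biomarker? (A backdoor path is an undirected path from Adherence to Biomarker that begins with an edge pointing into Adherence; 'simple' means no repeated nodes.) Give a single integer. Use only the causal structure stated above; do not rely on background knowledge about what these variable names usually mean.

4

A backdoor path from Adherence to Biomarker is any simple undirected path whose first edge points into Adherence (i.e. leaves Adherence via a parent).
Parents of Adherence: {Hospital, Outcome}.
Enumerating:
  P1: Adherence <- Outcome <- Treatment -> Biomarker
  P2: Adherence <- Outcome -> Comorbidity <- Treatment -> Biomarker
  P3: Adherence <- Hospital <- Outcome <- Treatment -> Biomarker
  P4: Adherence <- Hospital <- Outcome -> Comorbidity <- Treatment -> Biomarker
That exhausts the simple backdoor paths. Count: 4.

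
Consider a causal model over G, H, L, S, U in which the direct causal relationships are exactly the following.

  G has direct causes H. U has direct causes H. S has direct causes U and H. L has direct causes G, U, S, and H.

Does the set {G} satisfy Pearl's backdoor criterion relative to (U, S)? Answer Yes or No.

Backdoor paths from U to S (paths whose first edge points into U):
  P1: U <- H -> G -> L <- S
  P2: U <- H -> S
  P3: U <- H -> L <- S
Condition 1 (no descendant of U in the set): holds — descendants of U are {L, S}; none are in {G}.
Condition 2 (every backdoor path blocked by {G}):
  P1: blocked at chain node G ∈ conditioning set.
  P2: open — no interior node is in the conditioning set.
  P3: blocked at collider L (neither it nor any descendant is in the conditioning set).
{G} does not satisfy the backdoor criterion.

No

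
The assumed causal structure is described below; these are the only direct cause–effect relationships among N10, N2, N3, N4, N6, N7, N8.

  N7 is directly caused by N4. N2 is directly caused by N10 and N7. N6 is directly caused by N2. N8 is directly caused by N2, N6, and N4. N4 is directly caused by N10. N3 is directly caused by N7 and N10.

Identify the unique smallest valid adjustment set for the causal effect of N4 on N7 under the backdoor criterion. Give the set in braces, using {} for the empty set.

{}

Variables eligible for adjustment (non-descendants of N4, excluding N4 and N7): {N10}.
Backdoor paths from N4 to N7:
  P1: N4 <- N10 -> N2 <- N7
  P2: N4 <- N10 -> N3 <- N7
Each backdoor path contains an unconditioned collider, so every path is already blocked with the empty conditioning set:
  P1: blocked at collider N2 (neither it nor any descendant is in the conditioning set).
  P2: blocked at collider N3 (neither it nor any descendant is in the conditioning set).
The empty set is therefore the unique smallest valid set.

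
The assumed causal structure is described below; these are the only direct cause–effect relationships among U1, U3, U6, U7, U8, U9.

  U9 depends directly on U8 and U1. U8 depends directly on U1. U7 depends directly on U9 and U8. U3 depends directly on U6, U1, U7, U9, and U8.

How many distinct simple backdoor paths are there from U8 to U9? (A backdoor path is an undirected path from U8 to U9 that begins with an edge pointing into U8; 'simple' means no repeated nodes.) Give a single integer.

A backdoor path from U8 to U9 is any simple undirected path whose first edge points into U8 (i.e. leaves U8 via a parent).
Parents of U8: {U1}.
Enumerating:
  P1: U8 <- U1 -> U9
  P2: U8 <- U1 -> U3 <- U9
  P3: U8 <- U1 -> U3 <- U7 <- U9
That exhausts the simple backdoor paths. Count: 3.

3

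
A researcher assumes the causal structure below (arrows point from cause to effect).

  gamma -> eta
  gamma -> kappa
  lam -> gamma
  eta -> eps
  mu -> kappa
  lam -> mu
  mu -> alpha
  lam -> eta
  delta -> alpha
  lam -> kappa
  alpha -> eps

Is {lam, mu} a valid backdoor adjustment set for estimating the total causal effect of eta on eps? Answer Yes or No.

Yes

Backdoor paths from eta to eps (paths whose first edge points into eta):
  P1: eta <- lam -> mu -> alpha -> eps
  P2: eta <- lam -> gamma -> kappa <- mu -> alpha -> eps
  P3: eta <- lam -> kappa <- mu -> alpha -> eps
  P4: eta <- gamma <- lam -> mu -> alpha -> eps
  P5: eta <- gamma <- lam -> kappa <- mu -> alpha -> eps
  P6: eta <- gamma -> kappa <- lam -> mu -> alpha -> eps
  P7: eta <- gamma -> kappa <- mu -> alpha -> eps
Condition 1 (no descendant of eta in the set): holds — descendants of eta are {eps}; none are in {lam, mu}.
Condition 2 (every backdoor path blocked by {lam, mu}):
  P1: blocked at fork node lam ∈ conditioning set.
  P2: blocked at fork node lam ∈ conditioning set.
  P3: blocked at fork node lam ∈ conditioning set.
  P4: blocked at fork node lam ∈ conditioning set.
  P5: blocked at fork node lam ∈ conditioning set.
  P6: blocked at collider kappa (neither it nor any descendant is in the conditioning set).
  P7: blocked at collider kappa (neither it nor any descendant is in the conditioning set).
{lam, mu} satisfies the backdoor criterion.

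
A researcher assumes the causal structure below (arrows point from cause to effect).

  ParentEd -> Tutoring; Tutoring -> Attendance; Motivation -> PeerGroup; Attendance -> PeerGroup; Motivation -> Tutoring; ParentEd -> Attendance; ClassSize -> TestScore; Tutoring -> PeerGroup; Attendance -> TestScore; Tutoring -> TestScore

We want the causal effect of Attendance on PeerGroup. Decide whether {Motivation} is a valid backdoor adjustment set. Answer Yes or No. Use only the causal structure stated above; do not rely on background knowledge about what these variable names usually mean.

No

Backdoor paths from Attendance to PeerGroup (paths whose first edge points into Attendance):
  P1: Attendance <- ParentEd -> Tutoring <- Motivation -> PeerGroup
  P2: Attendance <- ParentEd -> Tutoring -> PeerGroup
  P3: Attendance <- Tutoring <- Motivation -> PeerGroup
  P4: Attendance <- Tutoring -> PeerGroup
Condition 1 (no descendant of Attendance in the set): holds — descendants of Attendance are {PeerGroup, TestScore}; none are in {Motivation}.
Condition 2 (every backdoor path blocked by {Motivation}):
  P1: blocked at collider Tutoring (neither it nor any descendant is in the conditioning set).
  P2: open — no interior node is in the conditioning set.
  P3: blocked at fork node Motivation ∈ conditioning set.
  P4: open — no interior node is in the conditioning set.
{Motivation} does not satisfy the backdoor criterion.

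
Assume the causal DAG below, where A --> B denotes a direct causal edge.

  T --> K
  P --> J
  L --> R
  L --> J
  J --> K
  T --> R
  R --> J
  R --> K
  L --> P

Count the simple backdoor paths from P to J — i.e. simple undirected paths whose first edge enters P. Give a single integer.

A backdoor path from P to J is any simple undirected path whose first edge points into P (i.e. leaves P via a parent).
Parents of P: {L}.
Enumerating:
  P1: P <- L -> R <- T -> K <- J
  P2: P <- L -> R -> J
  P3: P <- L -> R -> K <- J
  P4: P <- L -> J
That exhausts the simple backdoor paths. Count: 4.

4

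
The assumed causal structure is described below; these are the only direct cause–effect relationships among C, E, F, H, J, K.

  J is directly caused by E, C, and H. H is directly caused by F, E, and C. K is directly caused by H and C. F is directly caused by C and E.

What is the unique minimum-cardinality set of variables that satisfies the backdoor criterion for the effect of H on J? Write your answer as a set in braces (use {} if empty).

{C, E}

Variables eligible for adjustment (non-descendants of H, excluding H and J): {C, E, F}.
Backdoor paths from H to J:
  P1: H <- C -> F <- E -> J
  P2: H <- C -> J
  P3: H <- E -> F <- C -> J
  P4: H <- E -> J
  P5: H <- F <- C -> J
  P6: H <- F <- E -> J
The empty set is not sufficient: P2 (H <- C -> J) has no collider blocking it and no conditioned non-collider, so it is open.
Try {C, E}:
  P1: blocked at fork node C ∈ conditioning set.
  P2: blocked at fork node C ∈ conditioning set.
  P3: blocked at fork node E ∈ conditioning set.
  P4: blocked at fork node E ∈ conditioning set.
  P5: blocked at fork node C ∈ conditioning set.
  P6: blocked at fork node E ∈ conditioning set.
{C, E} contains no descendant of H and blocks every backdoor path.
Every element of {C, E} is needed (dropping C leaves P2 open; dropping E leaves P4 open), so no proper subset is valid.
Among all size-2 subsets of the eligible variables, only {C, E} blocks every backdoor path, so it is the unique smallest valid adjustment set.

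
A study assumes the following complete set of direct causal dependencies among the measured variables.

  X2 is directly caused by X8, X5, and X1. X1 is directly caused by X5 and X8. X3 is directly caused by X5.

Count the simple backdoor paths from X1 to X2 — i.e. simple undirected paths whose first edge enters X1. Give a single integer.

2

A backdoor path from X1 to X2 is any simple undirected path whose first edge points into X1 (i.e. leaves X1 via a parent).
Parents of X1: {X5, X8}.
Enumerating:
  P1: X1 <- X5 -> X2
  P2: X1 <- X8 -> X2
That exhausts the simple backdoor paths. Count: 2.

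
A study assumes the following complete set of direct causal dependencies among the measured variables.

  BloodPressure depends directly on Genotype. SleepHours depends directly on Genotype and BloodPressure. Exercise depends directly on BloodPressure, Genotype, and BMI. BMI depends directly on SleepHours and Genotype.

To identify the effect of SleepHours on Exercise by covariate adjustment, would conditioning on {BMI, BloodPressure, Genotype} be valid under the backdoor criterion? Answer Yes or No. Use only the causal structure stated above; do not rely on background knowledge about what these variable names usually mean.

No

Backdoor paths from SleepHours to Exercise (paths whose first edge points into SleepHours):
  P1: SleepHours <- Genotype -> BloodPressure -> Exercise
  P2: SleepHours <- Genotype -> BMI -> Exercise
  P3: SleepHours <- Genotype -> Exercise
  P4: SleepHours <- BloodPressure <- Genotype -> BMI -> Exercise
  P5: SleepHours <- BloodPressure <- Genotype -> Exercise
  P6: SleepHours <- BloodPressure -> Exercise
Condition 1 (no descendant of SleepHours in the set): FAILS — BMI is a descendant of SleepHours.
Condition 2 (every backdoor path blocked by {BMI, BloodPressure, Genotype}):
  P1: blocked at fork node Genotype ∈ conditioning set.
  P2: blocked at fork node Genotype ∈ conditioning set.
  P3: blocked at fork node Genotype ∈ conditioning set.
  P4: blocked at chain node BloodPressure ∈ conditioning set.
  P5: blocked at chain node BloodPressure ∈ conditioning set.
  P6: blocked at fork node BloodPressure ∈ conditioning set.
{BMI, BloodPressure, Genotype} does not satisfy the backdoor criterion.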